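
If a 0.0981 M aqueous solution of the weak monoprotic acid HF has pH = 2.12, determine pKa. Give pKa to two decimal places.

pKa = 3.20

[H+] = 10^(-2.12) = 7.59 × 10^-3 M
At equilibrium [HA] = 0.0981 − 7.59 × 10^-3 = 9.05 × 10^-2 M
Ka = [H+][A-]/[HA] = (7.59 × 10^-3)² / 9.05 × 10^-2 = 6.37 × 10^-4
pKa = -log(6.37 × 10^-4) = 3.20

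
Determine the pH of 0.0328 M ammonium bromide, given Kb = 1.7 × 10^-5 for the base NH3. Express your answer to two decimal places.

pH = 5.36

NH4+ is the conjugate acid of the weak base NH3.
Ka = Kw/Kb = 1.0×10^-14 / 1.7 × 10^-5 = 5.88 × 10^-10
Ka = [H+]²/(0.0328 − [H+]) = 5.88 × 10^-10
Since Ka ≪ C₀, [H+] ≈ √(Ka·C₀) = 4.39 × 10^-6 M.
Check: 0.013% ionized — well under 5%, approximation valid.
pH = −log[H+] = −log(4.39 × 10^-6) = 5.36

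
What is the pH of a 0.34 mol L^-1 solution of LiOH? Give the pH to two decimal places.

pH = 13.53

LiOH is a strong base; [OH-] = 0.34 M.
pOH = -log(0.34) = 0.47
pH = 14.00 - 0.47 = 13.53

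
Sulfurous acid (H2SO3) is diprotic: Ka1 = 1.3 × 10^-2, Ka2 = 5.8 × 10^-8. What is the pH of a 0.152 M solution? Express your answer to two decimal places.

Ka1 ≫ Ka2, so treat the first dissociation as the only significant source of H+.
Ka1 = x²/(0.152 − x) = 1.3 × 10^-2
Solving the quadratic: x = (−Ka1 + √(Ka1² + 4·Ka1·C₀))/2 = 3.84 × 10^-2 M
pH = −log(3.84 × 10^-2) = 1.42

pH = 1.42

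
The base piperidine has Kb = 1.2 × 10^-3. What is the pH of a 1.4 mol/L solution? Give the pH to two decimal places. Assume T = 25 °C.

C5H10NH + H2O ⇌ C5H10NH2+ + OH-
Let x = [OH-] at equilibrium. Kb = x²/(1.4 − x).
Assume x ≪ 1.4: x ≈ √(1.2 × 10^-3 × 1.4) = 4.10 × 10^-2 M
pOH = −log(4.10 × 10^-2) = 1.39; pH = 14.00 − 1.39 = 12.61

pH = 12.61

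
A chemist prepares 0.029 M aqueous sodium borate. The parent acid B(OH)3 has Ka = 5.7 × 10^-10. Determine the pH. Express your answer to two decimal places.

B(OH)4- is the conjugate base of the weak acid B(OH)3.
Kb = Kw/Ka = 1.0×10^-14 / 5.7 × 10^-10 = 1.75 × 10^-5
Let x = [OH-] at equilibrium. Kb = x²/(0.029 − x).
Assume x ≪ 0.029: x ≈ √(1.75 × 10^-5 × 0.029) = 7.12 × 10^-4 M
Check: 2.5% ionized — well under 5%, approximation valid.
pOH = 3.15, so pH = 14.00 − pOH = 10.85

pH = 10.85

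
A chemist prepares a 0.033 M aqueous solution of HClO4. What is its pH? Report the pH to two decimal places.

HClO4 is a strong acid and dissociates completely, so [H+] = 0.033 M.
pH = -log(0.033) = 1.48

pH = 1.48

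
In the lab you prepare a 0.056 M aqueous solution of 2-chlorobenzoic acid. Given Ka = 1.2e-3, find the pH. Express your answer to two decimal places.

ClC6H4COOH ⇌ ClC6H4COO- + H+
Ka = [H+]²/(0.056 − [H+]) = 1.2 × 10^-3
[H+] is not negligible relative to C₀; solve [H+]² + 0.0012·[H+] − 6.72e-05 = 0.
[H+] = [−0.0012 + √(0.0012² + 0.000269)]/2 = 7.62 × 10^-3 M
pH = −log[H+] = −log(7.62 × 10^-3) = 2.12

pH = 2.12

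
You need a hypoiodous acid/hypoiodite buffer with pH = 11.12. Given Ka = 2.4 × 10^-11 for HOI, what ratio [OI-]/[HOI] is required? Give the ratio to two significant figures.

ratio = 3.2

pKa = -log(2.4 × 10^-11) = 10.620
pH = pKa + log(r) ⇒ log(r) = 11.12 − 10.620 = +0.500
r = [OI-]/[HOI] = 10^(+0.500) = 3.16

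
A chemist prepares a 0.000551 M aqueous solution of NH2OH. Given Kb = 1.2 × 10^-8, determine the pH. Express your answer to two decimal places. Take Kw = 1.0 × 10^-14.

pH = 8.41

NH2OH + H2O ⇌ NH3OH+ + OH-
Let x = [OH-] at equilibrium. Kb = x²/(0.000551 − x).
Since Kb ≪ C₀, x ≈ √(Kb·C₀) = 2.57 × 10^-6 M.
Check: 0.47% ionized — well under 5%, approximation valid.
pOH = −log(2.57 × 10^-6) = 5.59; pH = 14.00 − 5.59 = 8.41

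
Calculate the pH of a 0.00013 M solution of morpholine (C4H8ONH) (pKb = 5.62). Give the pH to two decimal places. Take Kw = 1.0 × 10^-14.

pH = 9.22

C4H8ONH + H2O ⇌ C4H8ONH2+ + OH-
Kb = 10^(−5.62) = 2.40 × 10^-6
From the ICE table, Kb = [OH-]²/(0.00013 − [OH-]) = 2.40 × 10^-6.
[OH-] is not negligible relative to C₀; solve [OH-]² + 2.4e-06·[OH-] − 3.12e-10 = 0.
[OH-] = (−Kb + √(Kb² + 4·Kb·C₀))/2 = 1.65 × 10^-5 M
pOH = 4.78, so pH = 14.00 − pOH = 9.22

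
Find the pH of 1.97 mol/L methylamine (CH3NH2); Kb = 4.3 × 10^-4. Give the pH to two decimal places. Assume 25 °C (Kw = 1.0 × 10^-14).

pH = 12.46

CH3NH2 + H2O ⇌ CH3NH3+ + OH-
Kb = [OH-]²/(1.97 − [OH-]) = 4.3 × 10^-4
Assume [OH-] ≪ 1.97: [OH-] ≈ √(4.3 × 10^-4 × 1.97) = 2.91 × 10^-2 M
pOH = −log(2.91 × 10^-2) = 1.54; pH = 14.00 − 1.54 = 12.46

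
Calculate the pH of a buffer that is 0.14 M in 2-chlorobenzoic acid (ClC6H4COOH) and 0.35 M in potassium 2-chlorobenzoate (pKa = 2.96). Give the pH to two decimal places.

pH = 3.36

pH = pKa + log([A⁻]/[HA]) = 2.96 + log(0.35/0.14)
pH = 2.96 + (+0.398) = 3.36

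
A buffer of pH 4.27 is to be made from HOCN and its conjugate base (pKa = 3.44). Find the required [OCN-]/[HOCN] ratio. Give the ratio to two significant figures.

ratio = 6.8

pH = pKa + log(r) ⇒ log(r) = 4.27 − 3.44 = +0.83
r = [OCN-]/[HOCN] = 10^(+0.83) = 6.76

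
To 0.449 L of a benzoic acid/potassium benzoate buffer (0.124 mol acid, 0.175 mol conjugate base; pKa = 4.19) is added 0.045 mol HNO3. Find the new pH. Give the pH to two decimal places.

Added H+ converts C6H5COO- to C6H5COOH: C6H5COOH → 0.169 mol, C6H5COO- → 0.13 mol.
pH = pKa + log(n_C6H5COO-/n_C6H5COOH) = 4.19 + log(0.13/0.169) = 4.19 + (-0.114)

pH = 4.08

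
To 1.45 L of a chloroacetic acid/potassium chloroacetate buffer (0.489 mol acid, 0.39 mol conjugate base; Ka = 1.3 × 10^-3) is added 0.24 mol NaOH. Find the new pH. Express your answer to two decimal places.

OH- converts ClCH2COOH to ClCH2COO-: ClCH2COOH → 0.249 mol, ClCH2COO- → 0.63 mol.
pKa = −log(1.3 × 10^-3) = 2.886
pH = pKa + log([A⁻]/[HA]) = 2.886 + log(0.63/0.249) = 2.886 +0.403

pH = 3.29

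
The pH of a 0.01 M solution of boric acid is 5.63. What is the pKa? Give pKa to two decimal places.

[H+] = 10^(-5.63) = 2.34 × 10^-6 M
At equilibrium [HA] = 0.01 − 2.34 × 10^-6 = 1.00 × 10^-2 M
Ka = [H+][A-]/[HA] = (2.34 × 10^-6)² / 1.00 × 10^-2 = 5.48 × 10^-10
pKa = -log(5.48 × 10^-10) = 9.26

pKa = 9.26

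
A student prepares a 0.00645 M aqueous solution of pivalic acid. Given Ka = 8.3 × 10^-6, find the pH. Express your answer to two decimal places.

pH = 3.64

(CH3)3CCOOH ⇌ (CH3)3CCOO- + H+
From the ICE table, Ka = x²/(0.00645 − x) = 8.3 × 10^-6.
Since Ka ≪ C₀, x ≈ √(Ka·C₀) = 2.31 × 10^-4 M.
Check: 3.6% ionized — well under 5%, approximation valid.
pH = −log[H+] = −log(2.31 × 10^-4) = 3.64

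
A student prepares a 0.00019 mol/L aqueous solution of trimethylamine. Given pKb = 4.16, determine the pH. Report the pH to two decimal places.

(CH3)3N + H2O ⇌ (CH3)3NH+ + OH-
Kb = 10^(−4.16) = 6.92 × 10^-5
Let x = [OH-] at equilibrium. Kb = x²/(0.00019 − x).
x is not negligible relative to C₀; solve x² + 6.92e-05·x − 1.31e-08 = 0.
x = [−6.92e-05 + √(6.92e-05² + 5.26e-08)]/2 = 8.52 × 10^-5 M
pOH = 4.07, so pH = 14.00 − pOH = 9.93

pH = 9.93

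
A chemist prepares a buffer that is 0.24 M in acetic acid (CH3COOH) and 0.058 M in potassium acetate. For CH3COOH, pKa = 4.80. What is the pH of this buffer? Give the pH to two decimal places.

Using pH = pKa + log([base]/[acid]) with [base]/[acid] = 0.058/0.24:
pH = 4.80 + (-0.617) = 4.18

pH = 4.18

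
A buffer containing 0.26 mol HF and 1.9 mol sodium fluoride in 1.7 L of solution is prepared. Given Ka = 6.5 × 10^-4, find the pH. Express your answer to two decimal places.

pH = 4.05

pKa = −log(6.5 × 10^-4) = 3.187
Henderson–Hasselbalch: pH = pKa + log([F-]/[HF]) = 3.187 + log(1.9/0.26)
pH = 3.187 + (+0.864) = 4.05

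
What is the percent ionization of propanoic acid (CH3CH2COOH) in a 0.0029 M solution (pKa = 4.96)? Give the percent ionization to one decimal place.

CH3CH2COOH ⇌ CH3CH2COO- + H+; let x = [H+] at equilibrium.
Ka = 10^(−4.96) = 1.10 × 10^-5
Solve x² + 1.1e-05x − 3.19e-08 = 0 → x = 1.73 × 10^-4 M
% ionization = x/C₀ × 100% = 1.73 × 10^-4/0.0029 × 100% = 6.0%

6.0%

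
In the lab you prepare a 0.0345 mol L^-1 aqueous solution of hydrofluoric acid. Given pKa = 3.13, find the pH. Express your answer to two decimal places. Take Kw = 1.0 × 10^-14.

HF ⇌ F- + H+
Ka = 10^(−3.13) = 7.41 × 10^-4
From the ICE table, Ka = [H+]²/(0.0345 − [H+]) = 7.41 × 10^-4.
The 5% rule fails; solving [H+]² + Ka·[H+] − Ka·C₀ = 0 exactly:
[H+] = [−0.000741 + √(0.000741² + 0.000102)]/2 = 4.70 × 10^-3 M
pH = −log[H+] = −log(4.70 × 10^-3) = 2.33

pH = 2.33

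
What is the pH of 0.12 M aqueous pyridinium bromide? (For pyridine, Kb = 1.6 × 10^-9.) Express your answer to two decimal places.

C5H5NH+ is the conjugate acid of the weak base C5H5N.
Ka = Kw/Kb = 1.0×10^-14 / 1.6 × 10^-9 = 6.25 × 10^-6
Ka = x²/(0.12 − x) = 6.25 × 10^-6
Assume x ≪ 0.12: x ≈ √(6.25 × 10^-6 × 0.12) = 8.66 × 10^-4 M
pH = −log(8.66 × 10^-4) = 3.06

pH = 3.06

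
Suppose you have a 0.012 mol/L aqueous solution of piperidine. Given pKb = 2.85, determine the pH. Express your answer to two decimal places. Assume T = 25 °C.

C5H10NH + H2O ⇌ C5H10NH2+ + OH-
Kb = 10^(−2.85) = 1.41 × 10^-3
From the ICE table, Kb = [OH-]²/(0.012 − [OH-]) = 1.41 × 10^-3.
The 5% rule fails; solving [OH-]² + Kb·[OH-] − Kb·C₀ = 0 exactly:
[OH-] = [−0.00141 + √(0.00141² + 6.77e-05)]/2 = 3.47 × 10^-3 M
pOH = 2.46, so pH = 14.00 − pOH = 11.54

pH = 11.54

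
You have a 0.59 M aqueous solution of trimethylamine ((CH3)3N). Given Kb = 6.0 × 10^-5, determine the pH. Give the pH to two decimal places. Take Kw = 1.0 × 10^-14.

(CH3)3N + H2O ⇌ (CH3)3NH+ + OH-
Kb = [OH-]²/(0.59 − [OH-]) = 6.0 × 10^-5
Neglecting [OH-] in the denominator: [OH-] = √(6.0 × 10^-5 × 0.59) = 5.95 × 10^-3 M
pOH = −log(5.95 × 10^-3) = 2.23; pH = 14.00 − 2.23 = 11.77

pH = 11.77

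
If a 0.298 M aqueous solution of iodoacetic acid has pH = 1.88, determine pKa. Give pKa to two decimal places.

[H+] = 10^(-1.88) = 1.32 × 10^-2 M
At equilibrium [HA] = 0.298 − 1.32 × 10^-2 = 2.85 × 10^-1 M
Ka = [H+][A-]/[HA] = (1.32 × 10^-2)² / 2.85 × 10^-1 = 6.11 × 10^-4
pKa = -log(6.11 × 10^-4) = 3.21

pKa = 3.21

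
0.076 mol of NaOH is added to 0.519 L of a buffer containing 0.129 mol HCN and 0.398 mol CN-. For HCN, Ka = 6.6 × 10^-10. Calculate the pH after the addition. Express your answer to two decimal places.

pH = 10.13

OH- converts HCN to CN-: HCN → 0.053 mol, CN- → 0.474 mol.
pKa = −log(6.6 × 10^-10) = 9.180
pH = pKa + log(n_CN-/n_HCN) = 9.180 + log(0.474/0.053) = 9.180 + (+0.952)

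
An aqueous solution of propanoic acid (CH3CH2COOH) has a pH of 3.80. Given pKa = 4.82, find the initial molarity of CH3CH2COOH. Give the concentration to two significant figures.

C₀ = 1.8 × 10^-3 M

[H+] = 10^(-3.80) = 1.58 × 10^-4 M = x
Ka = 10^(−4.82) = 1.51 × 10^-5
Ka = x²/(C₀ − x) ⇒ C₀ = x + x²/Ka
C₀ = 1.58 × 10^-4 + (1.58 × 10^-4)²/(1.51 × 10^-5) = 1.81 × 10^-3 M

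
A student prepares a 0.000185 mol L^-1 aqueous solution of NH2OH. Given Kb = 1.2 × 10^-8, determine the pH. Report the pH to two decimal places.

pH = 8.17

NH2OH + H2O ⇌ NH3OH+ + OH-
Let x = [OH-] at equilibrium. Kb = x²/(0.000185 − x).
Since Kb ≪ C₀, x ≈ √(Kb·C₀) = 1.49 × 10^-6 M.
pOH = −log(1.49 × 10^-6) = 5.83; pH = 14.00 − 5.83 = 8.17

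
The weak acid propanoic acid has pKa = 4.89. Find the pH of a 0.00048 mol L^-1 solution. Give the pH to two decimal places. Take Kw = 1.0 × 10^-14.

CH3CH2COOH ⇌ CH3CH2COO- + H+
Ka = 10^(−4.89) = 1.29 × 10^-5
From the ICE table, Ka = [H+]²/(0.00048 − [H+]) = 1.29 × 10^-5.
Here C₀/Ka ≈ 37.2, so the small-[H+] approximation fails. Use the quadratic:
[H+] = (−Ka + √(Ka² + 4·Ka·C₀))/2 = 7.25 × 10^-5 M
pH = −log[H+] = −log(7.25 × 10^-5) = 4.14

pH = 4.14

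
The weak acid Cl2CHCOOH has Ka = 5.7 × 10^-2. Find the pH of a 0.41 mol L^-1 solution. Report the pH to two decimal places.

Cl2CHCOOH ⇌ Cl2CHCOO- + H+
Ka = [H+]²/(0.41 − [H+]) = 5.7 × 10^-2
[H+] is not negligible relative to C₀; solve [H+]² + 0.057·[H+] − 0.0234 = 0.
[H+] = [−0.057 + √(0.057² + 0.0935)]/2 = 1.27 × 10^-1 M
pH = −log(1.27 × 10^-1) = 0.90

pH = 0.90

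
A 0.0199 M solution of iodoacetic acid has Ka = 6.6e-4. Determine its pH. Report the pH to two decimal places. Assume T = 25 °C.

ICH2COOH ⇌ ICH2COO- + H+
Ka = [H+]²/(0.0199 − [H+]) = 6.6 × 10^-4
[H+] is not negligible relative to C₀; solve [H+]² + 0.00066·[H+] − 1.31e-05 = 0.
[H+] = (−Ka + √(Ka² + 4·Ka·C₀))/2 = 3.31 × 10^-3 M
pH = −log(3.31 × 10^-3) = 2.48

pH = 2.48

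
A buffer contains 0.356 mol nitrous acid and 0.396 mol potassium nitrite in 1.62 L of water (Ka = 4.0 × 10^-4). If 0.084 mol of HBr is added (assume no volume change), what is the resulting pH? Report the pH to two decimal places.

pH = 3.25

After neutralization: n(HNO2) = 0.44 mol, n(NO2-) = 0.312 mol.
pKa = −log(4.0 × 10^-4) = 3.398
Henderson–Hasselbalch with mole ratio 0.312/0.44: pH = 3.398 + (-0.149)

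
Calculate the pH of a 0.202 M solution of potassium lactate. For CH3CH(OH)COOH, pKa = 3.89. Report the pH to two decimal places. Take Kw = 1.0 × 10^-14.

CH3CH(OH)COO- is the conjugate base of the weak acid CH3CH(OH)COOH.
Ka = 10^(−3.89) = 1.29 × 10^-4
Kb = Kw/Ka = 1.0×10^-14 / 1.29 × 10^-4 = 7.75 × 10^-11
Kb = [OH-]²/(0.202 − [OH-]) = 7.75 × 10^-11
Assume [OH-] ≪ 0.202: [OH-] ≈ √(7.75 × 10^-11 × 0.202) = 3.96 × 10^-6 M
Check: 0.002% ionized — well under 5%, approximation valid.
pOH = −log(3.96 × 10^-6) = 5.40; pH = 14.00 − 5.40 = 8.60

pH = 8.60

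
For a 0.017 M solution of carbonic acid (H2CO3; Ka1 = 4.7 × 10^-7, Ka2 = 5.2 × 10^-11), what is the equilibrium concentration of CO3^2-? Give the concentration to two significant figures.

5.2 × 10^-11 M

First ionization gives [H+] ≈ [HCO3-] = 8.94 × 10^-5 M.
Second step: Ka2 = [H+][CO3^2-]/[HCO3-] ≈ [CO3^2-] (since [H+] ≈ [HCO3-]).
So [CO3^2-] ≈ Ka2.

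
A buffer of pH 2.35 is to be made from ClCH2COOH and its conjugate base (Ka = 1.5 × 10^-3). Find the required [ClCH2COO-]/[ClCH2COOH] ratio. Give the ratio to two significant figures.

pKa = -log(1.5 × 10^-3) = 2.824
pH = pKa + log(r) ⇒ log(r) = 2.35 − 2.824 = -0.474
r = [ClCH2COO-]/[ClCH2COOH] = 10^(-0.474) = 0.336

ratio = 0.34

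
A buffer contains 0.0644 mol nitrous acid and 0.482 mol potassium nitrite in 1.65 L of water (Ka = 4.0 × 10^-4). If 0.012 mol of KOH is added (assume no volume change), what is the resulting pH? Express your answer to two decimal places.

pH = 4.37

OH- converts HNO2 to NO2-: HNO2 → 0.0524 mol, NO2- → 0.494 mol.
pKa = −log(4.0 × 10^-4) = 3.398
Henderson–Hasselbalch with mole ratio 0.494/0.0524: pH = 3.398 + (+0.974)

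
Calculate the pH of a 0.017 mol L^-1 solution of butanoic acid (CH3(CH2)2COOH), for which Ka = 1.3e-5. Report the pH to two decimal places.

pH = 3.33

CH3(CH2)2COOH ⇌ CH3(CH2)2COO- + H+
From the ICE table, Ka = x²/(0.017 − x) = 1.3 × 10^-5.
Assume x ≪ 0.017: x ≈ √(1.3 × 10^-5 × 0.017) = 4.70 × 10^-4 M
pH = −log(4.70 × 10^-4) = 3.33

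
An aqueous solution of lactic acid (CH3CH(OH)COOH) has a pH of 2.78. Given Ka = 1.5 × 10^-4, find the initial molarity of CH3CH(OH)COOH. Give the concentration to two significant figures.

C₀ = 2.0 × 10^-2 M

[H+] = 10^(-2.78) = 1.66 × 10^-3 M = x
Ka = x²/(C₀ − x) ⇒ C₀ = x + x²/Ka
C₀ = 1.66 × 10^-3 + (1.66 × 10^-3)²/(1.5 × 10^-4) = 2.00 × 10^-2 M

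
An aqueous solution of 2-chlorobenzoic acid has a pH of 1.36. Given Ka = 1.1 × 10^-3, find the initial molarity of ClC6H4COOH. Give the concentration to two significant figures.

C₀ = 1.8 M

[H+] = 10^(-1.36) = 4.37 × 10^-2 M = x
Ka = x²/(C₀ − x) ⇒ C₀ = x + x²/Ka
C₀ = 4.37 × 10^-2 + (4.37 × 10^-2)²/(1.1 × 10^-3) = 1.78 M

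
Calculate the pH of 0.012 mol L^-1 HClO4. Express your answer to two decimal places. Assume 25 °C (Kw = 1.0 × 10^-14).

HClO4 is a strong acid and dissociates completely, so [H+] = 0.012 M.
pH = -log(0.012) = 1.92

pH = 1.92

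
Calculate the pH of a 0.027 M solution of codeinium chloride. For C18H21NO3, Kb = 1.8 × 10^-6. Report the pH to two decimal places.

C18H22NO3+ is the conjugate acid of the weak base C18H21NO3.
Ka = Kw/Kb = 1.0×10^-14 / 1.8 × 10^-6 = 5.56 × 10^-9
From the ICE table, Ka = x²/(0.027 − x) = 5.56 × 10^-9.
Assume x ≪ 0.027: x ≈ √(5.56 × 10^-9 × 0.027) = 1.23 × 10^-5 M
pH = −log[H+] = −log(1.23 × 10^-5) = 4.91

pH = 4.91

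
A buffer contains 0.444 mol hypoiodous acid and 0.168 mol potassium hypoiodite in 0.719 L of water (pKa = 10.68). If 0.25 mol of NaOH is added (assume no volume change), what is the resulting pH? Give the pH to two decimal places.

pH = 11.01

After neutralization: n(HOI) = 0.194 mol, n(OI-) = 0.418 mol.
pH = pKa + log([A⁻]/[HA]) = 10.68 + log(0.418/0.194) = 10.68 +0.333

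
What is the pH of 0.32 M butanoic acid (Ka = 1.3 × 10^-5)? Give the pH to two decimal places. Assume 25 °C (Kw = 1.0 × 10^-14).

CH3(CH2)2COOH ⇌ CH3(CH2)2COO- + H+
Ka = [H+]²/(0.32 − [H+]) = 1.3 × 10^-5
Assume [H+] ≪ 0.32: [H+] ≈ √(1.3 × 10^-5 × 0.32) = 2.04 × 10^-3 M
([H+]/C₀ = 0.64% < 5%, so the approximation holds.)
pH = −log(2.04 × 10^-3) = 2.69

pH = 2.69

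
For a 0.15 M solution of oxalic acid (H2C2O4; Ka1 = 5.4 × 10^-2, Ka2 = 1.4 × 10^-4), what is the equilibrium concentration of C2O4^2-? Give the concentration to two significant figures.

First ionization gives [H+] ≈ [HC2O4-] = 6.70 × 10^-2 M.
Second step: Ka2 = [H+][C2O4^2-]/[HC2O4-] ≈ [C2O4^2-] (since [H+] ≈ [HC2O4-]).
So [C2O4^2-] ≈ Ka2.

1.4 × 10^-4 M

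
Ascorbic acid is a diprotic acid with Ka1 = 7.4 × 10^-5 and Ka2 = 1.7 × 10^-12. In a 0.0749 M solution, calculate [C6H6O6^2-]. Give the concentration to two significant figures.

1.7 × 10^-12 M

First ionization gives [H+] ≈ [HC6H6O6-] = 2.35 × 10^-3 M.
Second step: Ka2 = [H+][C6H6O6^2-]/[HC6H6O6-] ≈ [C6H6O6^2-] (since [H+] ≈ [HC6H6O6-]).
So [C6H6O6^2-] ≈ Ka2.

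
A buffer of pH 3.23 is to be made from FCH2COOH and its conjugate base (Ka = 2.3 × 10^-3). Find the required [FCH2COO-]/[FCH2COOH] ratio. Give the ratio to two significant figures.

ratio = 3.9

pKa = -log(2.3 × 10^-3) = 2.638
pH = pKa + log(r) ⇒ log(r) = 3.23 − 2.638 = +0.592
r = [FCH2COO-]/[FCH2COOH] = 10^(+0.592) = 3.91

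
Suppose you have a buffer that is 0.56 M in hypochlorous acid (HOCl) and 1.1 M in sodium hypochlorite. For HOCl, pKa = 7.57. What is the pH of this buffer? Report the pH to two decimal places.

pH = 7.86

pH = pKa + log([A⁻]/[HA]) = 7.57 + log(1.1/0.56)
pH = 7.57 + (+0.293) = 7.86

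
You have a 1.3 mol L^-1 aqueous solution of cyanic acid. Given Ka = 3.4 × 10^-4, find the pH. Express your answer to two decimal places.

HOCN ⇌ OCN- + H+
From the ICE table, Ka = x²/(1.3 − x) = 3.4 × 10^-4.
Assume x ≪ 1.3: x ≈ √(3.4 × 10^-4 × 1.3) = 2.10 × 10^-2 M
Check: 1.6% ionized — well under 5%, approximation valid.
pH = −log[H+] = −log(2.10 × 10^-2) = 1.68

pH = 1.68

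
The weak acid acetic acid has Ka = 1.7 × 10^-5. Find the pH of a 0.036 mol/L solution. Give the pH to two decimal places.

CH3COOH ⇌ CH3COO- + H+
From the ICE table, Ka = x²/(0.036 − x) = 1.7 × 10^-5.
Assume x ≪ 0.036: x ≈ √(1.7 × 10^-5 × 0.036) = 7.82 × 10^-4 M
Check: 2.2% ionized — well under 5%, approximation valid.
pH = −log(7.82 × 10^-4) = 3.11

pH = 3.11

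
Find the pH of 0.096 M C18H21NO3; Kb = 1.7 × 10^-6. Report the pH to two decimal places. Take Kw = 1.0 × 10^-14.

C18H21NO3 + H2O ⇌ C18H22NO3+ + OH-
Kb = x²/(0.096 − x) = 1.7 × 10^-6
Neglecting x in the denominator: x = √(1.7 × 10^-6 × 0.096) = 4.04 × 10^-4 M
(x/C₀ = 0.42% < 5%, so the approximation holds.)
pOH = 3.39, so pH = 14.00 − pOH = 10.61

pH = 10.61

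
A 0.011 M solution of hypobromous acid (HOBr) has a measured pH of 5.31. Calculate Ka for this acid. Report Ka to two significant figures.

Ka = 2.2 × 10^-9

[H+] = 10^(-5.31) = 4.90 × 10^-6 M
At equilibrium [HA] = 0.011 − 4.90 × 10^-6 = 1.10 × 10^-2 M
Ka = [H+][A-]/[HA] = (4.90 × 10^-6)² / 1.10 × 10^-2 = 2.2 × 10^-9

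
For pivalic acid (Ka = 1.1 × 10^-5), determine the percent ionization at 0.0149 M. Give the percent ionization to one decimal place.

2.7%

(CH3)3CCOOH ⇌ (CH3)3CCOO- + H+; let x = [H+] at equilibrium.
x ≈ √(Ka·C₀) = √(1.1 × 10^-5 × 0.0149) = 4.05 × 10^-4 M
% ionization = x/C₀ × 100% = 4.05 × 10^-4/0.0149 × 100% = 2.7%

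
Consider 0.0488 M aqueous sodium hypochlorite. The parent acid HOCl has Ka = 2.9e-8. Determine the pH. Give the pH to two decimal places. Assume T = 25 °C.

OCl- is the conjugate base of the weak acid HOCl.
Kb = Kw/Ka = 1.0×10^-14 / 2.9 × 10^-8 = 3.45 × 10^-7
Kb = x²/(0.0488 − x) = 3.45 × 10^-7
Since Kb ≪ C₀, x ≈ √(Kb·C₀) = 1.30 × 10^-4 M.
(x/C₀ = 0.27% < 5%, so the approximation holds.)
pOH = −log(1.30 × 10^-4) = 3.89; pH = 14.00 − 3.89 = 10.11

pH = 10.11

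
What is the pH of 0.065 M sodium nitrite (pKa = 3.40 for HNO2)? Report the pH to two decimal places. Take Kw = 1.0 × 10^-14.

pH = 8.11

NO2- is the conjugate base of the weak acid HNO2.
Ka = 10^(−3.40) = 3.98 × 10^-4
Kb = Kw/Ka = 1.0×10^-14 / 3.98 × 10^-4 = 2.51 × 10^-11
Let x = [OH-] at equilibrium. Kb = x²/(0.065 − x).
Neglecting x in the denominator: x = √(2.51 × 10^-11 × 0.065) = 1.28 × 10^-6 M
(x/C₀ = 0.002% < 5%, so the approximation holds.)
pOH = 5.89, so pH = 14.00 − pOH = 8.11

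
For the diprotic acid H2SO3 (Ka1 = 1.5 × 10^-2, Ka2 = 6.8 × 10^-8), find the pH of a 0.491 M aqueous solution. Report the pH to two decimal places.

Since Ka1 ≫ Ka2, the first ionization dominates [H+].
Ka1 = x²/(0.491 − x) = 1.5 × 10^-2
Solving the quadratic: x = (−Ka1 + √(Ka1² + 4·Ka1·C₀))/2 = 7.86 × 10^-2 M
pH = −log(7.86 × 10^-2) = 1.10

pH = 1.10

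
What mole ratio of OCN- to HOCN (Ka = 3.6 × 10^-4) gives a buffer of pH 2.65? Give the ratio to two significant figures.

ratio = 0.16

pKa = -log(3.6 × 10^-4) = 3.444
pH = pKa + log(r) ⇒ log(r) = 2.65 − 3.444 = -0.794
r = [OCN-]/[HOCN] = 10^(-0.794) = 0.161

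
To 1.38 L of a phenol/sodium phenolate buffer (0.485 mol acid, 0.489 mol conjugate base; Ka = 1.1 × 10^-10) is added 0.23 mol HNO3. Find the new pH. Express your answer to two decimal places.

After neutralization: n(C6H5OH) = 0.715 mol, n(C6H5O-) = 0.259 mol.
pKa = −log(1.1 × 10^-10) = 9.959
Henderson–Hasselbalch with mole ratio 0.259/0.715: pH = 9.959 + (-0.441)

pH = 9.52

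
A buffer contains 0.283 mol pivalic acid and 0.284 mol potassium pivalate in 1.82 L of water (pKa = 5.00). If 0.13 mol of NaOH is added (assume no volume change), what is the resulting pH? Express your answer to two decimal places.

pH = 5.43

After neutralization: n((CH3)3CCOOH) = 0.153 mol, n((CH3)3CCOO-) = 0.414 mol.
pH = pKa + log([A⁻]/[HA]) = 5.00 + log(0.414/0.153) = 5.00 +0.432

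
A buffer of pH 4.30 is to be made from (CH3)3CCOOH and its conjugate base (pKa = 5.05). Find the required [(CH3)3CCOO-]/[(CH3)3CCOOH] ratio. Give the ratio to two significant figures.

pH = pKa + log(r) ⇒ log(r) = 4.30 − 5.05 = -0.75
r = [(CH3)3CCOO-]/[(CH3)3CCOOH] = 10^(-0.75) = 0.178

ratio = 0.18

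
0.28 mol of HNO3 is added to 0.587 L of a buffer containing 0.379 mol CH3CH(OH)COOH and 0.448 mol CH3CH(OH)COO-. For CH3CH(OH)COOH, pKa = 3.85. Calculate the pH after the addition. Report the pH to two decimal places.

After neutralization: n(CH3CH(OH)COOH) = 0.659 mol, n(CH3CH(OH)COO-) = 0.168 mol.
pH = pKa + log([A⁻]/[HA]) = 3.85 + log(0.168/0.659) = 3.85 -0.594

pH = 3.26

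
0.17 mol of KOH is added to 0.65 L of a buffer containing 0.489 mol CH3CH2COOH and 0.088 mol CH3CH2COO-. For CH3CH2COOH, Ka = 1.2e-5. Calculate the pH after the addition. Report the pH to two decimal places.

After neutralization: n(CH3CH2COOH) = 0.319 mol, n(CH3CH2COO-) = 0.258 mol.
pKa = −log(1.2 × 10^-5) = 4.921
Henderson–Hasselbalch with mole ratio 0.258/0.319: pH = 4.921 + (-0.092)

pH = 4.83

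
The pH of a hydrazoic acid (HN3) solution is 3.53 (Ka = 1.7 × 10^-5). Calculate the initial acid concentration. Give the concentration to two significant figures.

C₀ = 5.4 × 10^-3 M

[H+] = 10^(-3.53) = 2.95 × 10^-4 M = x
Ka = x²/(C₀ − x) ⇒ C₀ = x + x²/Ka
C₀ = 2.95 × 10^-4 + (2.95 × 10^-4)²/(1.7 × 10^-5) = 5.41 × 10^-3 M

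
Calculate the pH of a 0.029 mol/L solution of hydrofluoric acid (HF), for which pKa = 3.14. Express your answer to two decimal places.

HF ⇌ F- + H+
Ka = 10^(−3.14) = 7.24 × 10^-4
From the ICE table, Ka = [H+]²/(0.029 − [H+]) = 7.24 × 10^-4.
The 5% rule fails; solving [H+]² + Ka·[H+] − Ka·C₀ = 0 exactly:
[H+] = (−Ka + √(Ka² + 4·Ka·C₀))/2 = 4.23 × 10^-3 M
pH = −log[H+] = −log(4.23 × 10^-3) = 2.37

pH = 2.37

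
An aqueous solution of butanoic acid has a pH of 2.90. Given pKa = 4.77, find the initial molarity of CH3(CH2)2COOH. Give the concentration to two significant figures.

C₀ = 9.5 × 10^-2 M

[H+] = 10^(-2.90) = 1.26 × 10^-3 M = x
Ka = 10^(−4.77) = 1.70 × 10^-5
Ka = x²/(C₀ − x) ⇒ C₀ = x + x²/Ka
C₀ = 1.26 × 10^-3 + (1.26 × 10^-3)²/(1.70 × 10^-5) = 9.46 × 10^-2 M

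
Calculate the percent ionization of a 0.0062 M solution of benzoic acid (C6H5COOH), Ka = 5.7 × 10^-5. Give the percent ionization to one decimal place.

C6H5COOH ⇌ C6H5COO- + H+; let x = [H+] at equilibrium.
Solve x² + 5.7e-05x − 3.53e-07 = 0 → x = 5.67 × 10^-4 M
% ionization = x/C₀ × 100% = 5.67 × 10^-4/0.0062 × 100% = 9.1%

9.1%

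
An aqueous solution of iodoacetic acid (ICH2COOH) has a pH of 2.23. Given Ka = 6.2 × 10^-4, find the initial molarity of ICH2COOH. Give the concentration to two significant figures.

[H+] = 10^(-2.23) = 5.89 × 10^-3 M = x
Ka = x²/(C₀ − x) ⇒ C₀ = x + x²/Ka
C₀ = 5.89 × 10^-3 + (5.89 × 10^-3)²/(6.2 × 10^-4) = 6.18 × 10^-2 M

C₀ = 6.2 × 10^-2 M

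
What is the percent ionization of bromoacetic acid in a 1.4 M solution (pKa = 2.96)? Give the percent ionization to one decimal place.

2.8%

BrCH2COOH ⇌ BrCH2COO- + H+; let x = [H+] at equilibrium.
Ka = 10^(−2.96) = 1.10 × 10^-3
x ≈ √(Ka·C₀) = √(1.10 × 10^-3 × 1.4) = 3.92 × 10^-2 M
% ionization = x/C₀ × 100% = 3.92 × 10^-2/1.4 × 100% = 2.8%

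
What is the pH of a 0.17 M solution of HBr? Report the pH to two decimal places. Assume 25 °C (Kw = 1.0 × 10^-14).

pH = 0.77

HBr is a strong acid and dissociates completely, so [H+] = 0.17 M.
pH = -log(0.17) = 0.77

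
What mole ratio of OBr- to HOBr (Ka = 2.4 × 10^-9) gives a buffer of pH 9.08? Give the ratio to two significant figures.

pKa = -log(2.4 × 10^-9) = 8.620
pH = pKa + log(r) ⇒ log(r) = 9.08 − 8.620 = +0.460
r = [OBr-]/[HOBr] = 10^(+0.460) = 2.88

ratio = 2.9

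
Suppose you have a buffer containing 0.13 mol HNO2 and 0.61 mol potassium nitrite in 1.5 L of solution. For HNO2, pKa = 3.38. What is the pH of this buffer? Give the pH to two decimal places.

pH = 4.05

Henderson–Hasselbalch: pH = pKa + log([NO2-]/[HNO2]) = 3.38 + log(0.61/0.13)
pH = 3.38 + (+0.671) = 4.05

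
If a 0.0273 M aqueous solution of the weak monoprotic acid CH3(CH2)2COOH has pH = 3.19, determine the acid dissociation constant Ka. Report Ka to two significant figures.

[H+] = 10^(-3.19) = 6.46 × 10^-4 M
At equilibrium [HA] = 0.0273 − 6.46 × 10^-4 = 2.67 × 10^-2 M
Ka = [H+][A-]/[HA] = (6.46 × 10^-4)² / 2.67 × 10^-2 = 1.6 × 10^-5

Ka = 1.6 × 10^-5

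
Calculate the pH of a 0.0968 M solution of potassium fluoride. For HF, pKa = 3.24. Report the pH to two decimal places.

F- is the conjugate base of the weak acid HF.
Ka = 10^(−3.24) = 5.75 × 10^-4
Kb = Kw/Ka = 1.0×10^-14 / 5.75 × 10^-4 = 1.74 × 10^-11
From the ICE table, Kb = [OH-]²/(0.0968 − [OH-]) = 1.74 × 10^-11.
Neglecting [OH-] in the denominator: [OH-] = √(1.74 × 10^-11 × 0.0968) = 1.30 × 10^-6 M
pOH = 5.89, so pH = 14.00 − pOH = 8.11

pH = 8.11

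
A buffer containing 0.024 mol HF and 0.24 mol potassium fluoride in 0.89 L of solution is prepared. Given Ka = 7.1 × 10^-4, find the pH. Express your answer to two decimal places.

pKa = −log(7.1 × 10^-4) = 3.149
Henderson–Hasselbalch: pH = pKa + log([F-]/[HF]) = 3.149 + log(0.24/0.024)
pH = 3.149 + (+1.000) = 4.15

pH = 4.15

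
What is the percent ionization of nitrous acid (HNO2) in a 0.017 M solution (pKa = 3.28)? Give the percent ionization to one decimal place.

HNO2 ⇌ NO2- + H+; let x = [H+] at equilibrium.
Ka = 10^(−3.28) = 5.25 × 10^-4
Solve x² + 0.000525x − 8.93e-06 = 0 → x = 2.74 × 10^-3 M
Fraction ionized = 2.74 × 10^-3 / 0.017 = 0.1612 → 16.1%

16.1%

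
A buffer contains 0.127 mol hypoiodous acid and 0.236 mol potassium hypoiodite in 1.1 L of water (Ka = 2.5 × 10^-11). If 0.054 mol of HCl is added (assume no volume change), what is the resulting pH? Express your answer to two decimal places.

pH = 10.60

After neutralization: n(HOI) = 0.181 mol, n(OI-) = 0.182 mol.
pKa = −log(2.5 × 10^-11) = 10.602
pH = pKa + log([A⁻]/[HA]) = 10.602 + log(0.182/0.181) = 10.602 +0.002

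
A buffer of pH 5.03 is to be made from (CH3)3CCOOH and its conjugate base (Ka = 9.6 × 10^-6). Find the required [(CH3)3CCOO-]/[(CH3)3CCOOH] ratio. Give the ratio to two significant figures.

ratio = 1.0

pKa = -log(9.6 × 10^-6) = 5.018
pH = pKa + log(r) ⇒ log(r) = 5.03 − 5.018 = +0.012
r = [(CH3)3CCOO-]/[(CH3)3CCOOH] = 10^(+0.012) = 1.03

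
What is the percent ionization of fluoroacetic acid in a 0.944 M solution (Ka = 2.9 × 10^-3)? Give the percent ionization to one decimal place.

5.4%

FCH2COOH ⇌ FCH2COO- + H+; let x = [H+] at equilibrium.
Ka = x²/(C₀ − x); solving the quadratic gives x = 5.09 × 10^-2 M.
% ionization = x/C₀ × 100% = 5.09 × 10^-2/0.944 × 100% = 5.4%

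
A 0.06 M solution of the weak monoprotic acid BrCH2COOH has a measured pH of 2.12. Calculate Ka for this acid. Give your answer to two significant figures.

Ka = 1.1 × 10^-3

[H+] = 10^(-2.12) = 7.59 × 10^-3 M
At equilibrium [HA] = 0.06 − 7.59 × 10^-3 = 5.24 × 10^-2 M
Ka = [H+][A-]/[HA] = (7.59 × 10^-3)² / 5.24 × 10^-2 = 1.1 × 10^-3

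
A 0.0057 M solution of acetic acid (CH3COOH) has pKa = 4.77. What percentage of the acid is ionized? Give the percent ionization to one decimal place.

5.3%

CH3COOH ⇌ CH3COO- + H+; let x = [H+] at equilibrium.
Ka = 10^(−4.77) = 1.70 × 10^-5
Solve x² + 1.7e-05x − 9.69e-08 = 0 → x = 3.03 × 10^-4 M
Fraction ionized = 3.03 × 10^-4 / 0.0057 = 0.0532 → 5.3%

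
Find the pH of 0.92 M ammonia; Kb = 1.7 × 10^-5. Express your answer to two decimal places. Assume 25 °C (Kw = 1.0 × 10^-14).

pH = 11.60

NH3 + H2O ⇌ NH4+ + OH-
From the ICE table, Kb = x²/(0.92 − x) = 1.7 × 10^-5.
Assume x ≪ 0.92: x ≈ √(1.7 × 10^-5 × 0.92) = 3.95 × 10^-3 M
(x/C₀ = 0.43% < 5%, so the approximation holds.)
pOH = −log(3.95 × 10^-3) = 2.40; pH = 14.00 − 2.40 = 11.60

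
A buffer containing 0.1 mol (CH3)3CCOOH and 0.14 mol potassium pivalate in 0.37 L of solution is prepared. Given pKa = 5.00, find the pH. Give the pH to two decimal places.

pH = 5.15

pH = pKa + log([A⁻]/[HA]) = 5.00 + log(0.14/0.1)
pH = 5.00 + (+0.146) = 5.15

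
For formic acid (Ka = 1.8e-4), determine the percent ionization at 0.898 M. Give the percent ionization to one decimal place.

HCOOH ⇌ HCOO- + H+; let x = [H+] at equilibrium.
x ≈ √(Ka·C₀) = √(1.8 × 10^-4 × 0.898) = 1.27 × 10^-2 M
Fraction ionized = 1.27 × 10^-2 / 0.898 = 0.0141 → 1.4%

1.4%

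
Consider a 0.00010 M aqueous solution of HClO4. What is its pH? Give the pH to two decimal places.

HClO4 is a strong acid and dissociates completely, so [H+] = 0.00010 M.
pH = -log(0.0001) = 4.00

pH = 4.00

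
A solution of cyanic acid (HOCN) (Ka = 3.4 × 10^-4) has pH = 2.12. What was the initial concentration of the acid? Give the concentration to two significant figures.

[H+] = 10^(-2.12) = 7.59 × 10^-3 M = x
Ka = x²/(C₀ − x) ⇒ C₀ = x + x²/Ka
C₀ = 7.59 × 10^-3 + (7.59 × 10^-3)²/(3.4 × 10^-4) = 1.77 × 10^-1 M

C₀ = 1.8 × 10^-1 M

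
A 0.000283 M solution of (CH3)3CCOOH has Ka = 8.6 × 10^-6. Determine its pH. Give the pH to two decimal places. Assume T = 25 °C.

pH = 4.34

(CH3)3CCOOH ⇌ (CH3)3CCOO- + H+
From the ICE table, Ka = [H+]²/(0.000283 − [H+]) = 8.6 × 10^-6.
Here C₀/Ka ≈ 32.9, so the small-[H+] approximation fails. Use the quadratic:
[H+] = (−Ka + √(Ka² + 4·Ka·C₀))/2 = 4.52 × 10^-5 M
pH = −log[H+] = −log(4.52 × 10^-5) = 4.34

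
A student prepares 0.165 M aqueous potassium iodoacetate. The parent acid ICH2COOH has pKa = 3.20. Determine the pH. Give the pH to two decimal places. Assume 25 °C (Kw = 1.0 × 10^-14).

pH = 8.21

ICH2COO- is the conjugate base of the weak acid ICH2COOH.
Ka = 10^(−3.20) = 6.31 × 10^-4
Kb = Kw/Ka = 1.0×10^-14 / 6.31 × 10^-4 = 1.58 × 10^-11
From the ICE table, Kb = [OH-]²/(0.165 − [OH-]) = 1.58 × 10^-11.
Neglecting [OH-] in the denominator: [OH-] = √(1.58 × 10^-11 × 0.165) = 1.61 × 10^-6 M
pOH = 5.79, so pH = 14.00 − pOH = 8.21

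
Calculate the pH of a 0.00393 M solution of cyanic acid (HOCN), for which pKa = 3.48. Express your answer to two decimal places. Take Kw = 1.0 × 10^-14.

HOCN ⇌ OCN- + H+
Ka = 10^(−3.48) = 3.31 × 10^-4
Ka = [H+]²/(0.00393 − [H+]) = 3.31 × 10^-4
[H+] is not negligible relative to C₀; solve [H+]² + 0.000331·[H+] − 1.3e-06 = 0.
[H+] = [−0.000331 + √(0.000331² + 5.2e-06)]/2 = 9.87 × 10^-4 M
pH = −log(9.87 × 10^-4) = 3.01

pH = 3.01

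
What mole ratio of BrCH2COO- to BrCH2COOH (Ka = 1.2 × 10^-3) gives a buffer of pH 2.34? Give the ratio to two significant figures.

pKa = -log(1.2 × 10^-3) = 2.921
pH = pKa + log(r) ⇒ log(r) = 2.34 − 2.921 = -0.581
r = [BrCH2COO-]/[BrCH2COOH] = 10^(-0.581) = 0.262

ratio = 0.26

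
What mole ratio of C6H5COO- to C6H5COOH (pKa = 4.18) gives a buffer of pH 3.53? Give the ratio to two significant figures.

pH = pKa + log(r) ⇒ log(r) = 3.53 − 4.18 = -0.65
r = [C6H5COO-]/[C6H5COOH] = 10^(-0.65) = 0.224

ratio = 0.22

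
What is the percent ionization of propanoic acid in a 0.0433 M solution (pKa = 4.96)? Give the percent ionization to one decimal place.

CH3CH2COOH ⇌ CH3CH2COO- + H+; let x = [H+] at equilibrium.
Ka = 10^(−4.96) = 1.10 × 10^-5
x ≈ √(Ka·C₀) = √(1.10 × 10^-5 × 0.0433) = 6.90 × 10^-4 M
Fraction ionized = 6.90 × 10^-4 / 0.0433 = 0.0159 → 1.6%

1.6%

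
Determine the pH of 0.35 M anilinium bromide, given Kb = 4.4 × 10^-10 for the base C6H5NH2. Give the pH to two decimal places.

pH = 2.55

C6H5NH3+ is the conjugate acid of the weak base C6H5NH2.
Ka = Kw/Kb = 1.0×10^-14 / 4.4 × 10^-10 = 2.27 × 10^-5
Ka = [H+]²/(0.35 − [H+]) = 2.27 × 10^-5
Since Ka ≪ C₀, [H+] ≈ √(Ka·C₀) = 2.82 × 10^-3 M.
([H+]/C₀ = 0.81% < 5%, so the approximation holds.)
pH = −log[H+] = −log(2.82 × 10^-3) = 2.55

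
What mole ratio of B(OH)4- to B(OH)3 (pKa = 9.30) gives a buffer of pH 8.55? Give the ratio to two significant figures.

ratio = 0.18

pH = pKa + log(r) ⇒ log(r) = 8.55 − 9.30 = -0.75
r = [B(OH)4-]/[B(OH)3] = 10^(-0.75) = 0.178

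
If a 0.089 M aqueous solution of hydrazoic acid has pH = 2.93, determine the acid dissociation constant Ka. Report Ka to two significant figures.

[H+] = 10^(-2.93) = 1.17 × 10^-3 M
At equilibrium [HA] = 0.089 − 1.17 × 10^-3 = 8.78 × 10^-2 M
Ka = [H+][A-]/[HA] = (1.17 × 10^-3)² / 8.78 × 10^-2 = 1.6 × 10^-5

Ka = 1.6 × 10^-5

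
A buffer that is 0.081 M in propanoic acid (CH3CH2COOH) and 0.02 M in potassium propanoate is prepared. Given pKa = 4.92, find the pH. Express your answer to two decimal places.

pH = 4.31

Henderson–Hasselbalch: pH = pKa + log([CH3CH2COO-]/[CH3CH2COOH]) = 4.92 + log(0.02/0.081)
pH = 4.92 + (-0.607) = 4.31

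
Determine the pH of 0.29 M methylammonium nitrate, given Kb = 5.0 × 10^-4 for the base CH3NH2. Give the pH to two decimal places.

pH = 5.62

CH3NH3+ is the conjugate acid of the weak base CH3NH2.
Ka = Kw/Kb = 1.0×10^-14 / 5.0 × 10^-4 = 2.00 × 10^-11
Ka = x²/(0.29 − x) = 2.00 × 10^-11
Since Ka ≪ C₀, x ≈ √(Ka·C₀) = 2.41 × 10^-6 M.
pH = −log[H+] = −log(2.41 × 10^-6) = 5.62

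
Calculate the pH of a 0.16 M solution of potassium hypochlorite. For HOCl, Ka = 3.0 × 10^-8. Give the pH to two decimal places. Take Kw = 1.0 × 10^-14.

pH = 10.36

OCl- is the conjugate base of the weak acid HOCl.
Kb = Kw/Ka = 1.0×10^-14 / 3.0 × 10^-8 = 3.33 × 10^-7
Kb = x²/(0.16 − x) = 3.33 × 10^-7
Neglecting x in the denominator: x = √(3.33 × 10^-7 × 0.16) = 2.31 × 10^-4 M
Check: 0.14% ionized — well under 5%, approximation valid.
pOH = −log(2.31 × 10^-4) = 3.64; pH = 14.00 − 3.64 = 10.36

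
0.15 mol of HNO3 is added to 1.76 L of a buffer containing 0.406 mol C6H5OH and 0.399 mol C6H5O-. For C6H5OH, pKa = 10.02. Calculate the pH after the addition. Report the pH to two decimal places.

After neutralization: n(C6H5OH) = 0.556 mol, n(C6H5O-) = 0.249 mol.
pH = pKa + log(n_C6H5O-/n_C6H5OH) = 10.02 + log(0.249/0.556) = 10.02 + (-0.349)

pH = 9.67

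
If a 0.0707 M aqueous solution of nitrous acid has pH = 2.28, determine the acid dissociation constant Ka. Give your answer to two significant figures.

Ka = 4.2 × 10^-4

[H+] = 10^(-2.28) = 5.25 × 10^-3 M
At equilibrium [HA] = 0.0707 − 5.25 × 10^-3 = 6.54 × 10^-2 M
Ka = [H+][A-]/[HA] = (5.25 × 10^-3)² / 6.54 × 10^-2 = 4.2 × 10^-4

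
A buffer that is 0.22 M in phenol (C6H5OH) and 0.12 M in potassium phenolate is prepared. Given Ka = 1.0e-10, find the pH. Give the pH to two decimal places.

pKa = −log(1.0 × 10^-10) = 10.000
Henderson–Hasselbalch: pH = pKa + log([C6H5O-]/[C6H5OH]) = 10.000 + log(0.12/0.22)
pH = 10.000 + (-0.263) = 9.74

pH = 9.74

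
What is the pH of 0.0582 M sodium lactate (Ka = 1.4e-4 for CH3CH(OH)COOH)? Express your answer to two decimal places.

pH = 8.31

CH3CH(OH)COO- is the conjugate base of the weak acid CH3CH(OH)COOH.
Kb = Kw/Ka = 1.0×10^-14 / 1.4 × 10^-4 = 7.14 × 10^-11
From the ICE table, Kb = x²/(0.0582 − x) = 7.14 × 10^-11.
Since Kb ≪ C₀, x ≈ √(Kb·C₀) = 2.04 × 10^-6 M.
Check: 0.0035% ionized — well under 5%, approximation valid.
pOH = 5.69, so pH = 14.00 − pOH = 8.31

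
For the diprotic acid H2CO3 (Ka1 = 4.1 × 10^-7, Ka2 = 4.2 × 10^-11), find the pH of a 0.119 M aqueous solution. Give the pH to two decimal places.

pH = 3.66

Ka1 ≫ Ka2, so treat the first dissociation as the only significant source of H+.
Ka1 = x²/(0.119 − x) = 4.1 × 10^-7
x ≈ √(4.1 × 10^-7 × 0.119) = 2.21 × 10^-4 M
pH = −log(2.21 × 10^-4) = 3.66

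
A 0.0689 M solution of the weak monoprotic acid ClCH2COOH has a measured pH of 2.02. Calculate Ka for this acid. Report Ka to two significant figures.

Ka = 1.5 × 10^-3

[H+] = 10^(-2.02) = 9.55 × 10^-3 M
At equilibrium [HA] = 0.0689 − 9.55 × 10^-3 = 5.93 × 10^-2 M
Ka = [H+][A-]/[HA] = (9.55 × 10^-3)² / 5.93 × 10^-2 = 1.5 × 10^-3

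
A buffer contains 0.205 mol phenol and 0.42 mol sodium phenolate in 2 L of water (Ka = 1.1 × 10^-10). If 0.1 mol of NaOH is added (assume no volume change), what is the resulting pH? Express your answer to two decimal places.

pH = 10.65

OH- converts C6H5OH to C6H5O-: C6H5OH → 0.105 mol, C6H5O- → 0.52 mol.
pKa = −log(1.1 × 10^-10) = 9.959
pH = pKa + log([A⁻]/[HA]) = 9.959 + log(0.52/0.105) = 9.959 +0.695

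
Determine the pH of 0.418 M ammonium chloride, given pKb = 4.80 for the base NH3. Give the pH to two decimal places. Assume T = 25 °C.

pH = 4.79

NH4+ is the conjugate acid of the weak base NH3.
Kb = 10^(−4.80) = 1.58 × 10^-5
Ka = Kw/Kb = 1.0×10^-14 / 1.58 × 10^-5 = 6.33 × 10^-10
Ka = x²/(0.418 − x) = 6.33 × 10^-10
Assume x ≪ 0.418: x ≈ √(6.33 × 10^-10 × 0.418) = 1.63 × 10^-5 M
pH = −log[H+] = −log(1.63 × 10^-5) = 4.79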